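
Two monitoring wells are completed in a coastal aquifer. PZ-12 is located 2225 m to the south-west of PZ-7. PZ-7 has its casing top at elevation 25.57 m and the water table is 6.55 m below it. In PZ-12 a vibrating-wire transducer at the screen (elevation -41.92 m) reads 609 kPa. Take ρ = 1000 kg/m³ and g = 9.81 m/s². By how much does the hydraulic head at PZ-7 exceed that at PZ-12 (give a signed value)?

Δh ≈ -1.14 m

Total head at PZ-7: h = 25.57 − 6.55 = 19.02 m.
Pressure head at PZ-12: ψ = P/(ρg) = 609×1000 / (1000 × 9.81) = 62.08 m.
Total head at PZ-12: h = z + ψ = -41.92 + 62.08 = 20.16 m.
Head difference: h(PZ-7) − h(PZ-12) = 19.02 − 20.16 = -1.14 m.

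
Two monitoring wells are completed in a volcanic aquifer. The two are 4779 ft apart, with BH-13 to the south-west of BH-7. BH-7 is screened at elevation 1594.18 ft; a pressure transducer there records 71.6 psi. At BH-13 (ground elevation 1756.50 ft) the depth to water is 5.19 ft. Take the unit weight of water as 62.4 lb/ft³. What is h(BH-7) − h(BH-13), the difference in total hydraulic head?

Pressure head at BH-7: ψ = 144·P/γ = 144 × 71.6 / 62.4 = 165.23 ft.
Total head at BH-7: h = z + ψ = 1594.18 + 165.23 = 1759.41 ft.
Total head at BH-13: h = 1756.50 − 5.19 = 1751.31 ft.
Head difference: h(BH-7) − h(BH-13) = 1759.41 − 1751.31 = 8.10 ft.

Δh ≈ 8.10 ft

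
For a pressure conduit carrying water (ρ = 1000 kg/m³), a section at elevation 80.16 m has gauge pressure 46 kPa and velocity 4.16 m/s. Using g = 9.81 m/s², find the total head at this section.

Pressure head ψ = P/(ρg) = 46×1000 / (1000 × 9.81) = 4.69 m.
Velocity head = v²/(2g) = 4.16² / (2 × 9.81) = 0.882 m.
h = z + ψ + v²/(2g) = 80.16 + 4.69 + 0.882 = 85.73 m.

h ≈ 85.73 m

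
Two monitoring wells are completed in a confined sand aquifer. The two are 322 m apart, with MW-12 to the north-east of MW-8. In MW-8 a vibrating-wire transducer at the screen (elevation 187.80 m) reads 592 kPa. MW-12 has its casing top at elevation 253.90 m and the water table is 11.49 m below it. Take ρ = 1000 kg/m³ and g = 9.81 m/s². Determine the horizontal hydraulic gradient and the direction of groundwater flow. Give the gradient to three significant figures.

Pressure head at MW-8: ψ = P/(ρg) = 592×1000 / (1000 × 9.81) = 60.35 m.
Total head at MW-8: h = z + ψ = 187.80 + 60.35 = 248.15 m.
Total head at MW-12: h = 253.90 − 11.49 = 242.41 m.
Head difference: h(MW-8) − h(MW-12) = 248.15 − 242.41 = 5.74 m.
Hydraulic gradient: i = |Δh| / L = 5.74 / 322 = 0.0178.
Flow is from higher to lower head: from MW-8 toward MW-12, i.e. toward the north-east.

i ≈ 0.0178; groundwater flows toward the north-east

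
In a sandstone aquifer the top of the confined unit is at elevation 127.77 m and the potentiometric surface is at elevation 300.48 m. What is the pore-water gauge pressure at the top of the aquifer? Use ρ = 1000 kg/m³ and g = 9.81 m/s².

Pressure head at the aquifer top: ψ = h − z = 300.48 − 127.77 = 172.71 m.
P = ρgψ = 1000 × 9.81 × 172.71 = 1694285 Pa ≈ 1690 kPa.

P ≈ 1690 kPa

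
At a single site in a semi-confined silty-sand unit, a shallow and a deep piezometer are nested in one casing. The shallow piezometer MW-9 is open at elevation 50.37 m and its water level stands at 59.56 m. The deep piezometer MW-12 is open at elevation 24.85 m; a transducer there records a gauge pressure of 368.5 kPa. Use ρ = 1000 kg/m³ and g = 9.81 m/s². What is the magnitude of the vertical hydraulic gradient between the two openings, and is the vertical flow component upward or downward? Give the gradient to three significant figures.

|i_v| ≈ 0.112; vertical flow is upward

Total head at MW-9: h = 59.56 m (water level in the standpipe).
Pressure head at MW-12: ψ = P/(ρg) = 368.5×1000 / (1000 × 9.81) = 37.56 m.
Total head at MW-12: h = z + ψ = 24.85 + 37.56 = 62.41 m.
Δh = h(MW-9) − h(MW-12) = 59.56 − 62.41 = -2.85 m.
Vertical separation Δz = 50.37 − 24.85 = 25.52 m.
|i_v| = |Δh| / Δz = 2.85 / 25.52 = 0.112.
Head is higher in the deep piezometer, so vertical flow is upward (discharge condition).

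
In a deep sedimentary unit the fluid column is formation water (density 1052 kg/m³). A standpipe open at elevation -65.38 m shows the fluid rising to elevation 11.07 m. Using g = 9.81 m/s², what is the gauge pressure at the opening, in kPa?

P ≈ 789 kPa

Pressure head ψ = h − z = 11.07 − (-65.38) = 76.45 m.
P = ρgψ = 1052 × 9.81 × 76.45 = 788973 Pa ≈ 789 kPa.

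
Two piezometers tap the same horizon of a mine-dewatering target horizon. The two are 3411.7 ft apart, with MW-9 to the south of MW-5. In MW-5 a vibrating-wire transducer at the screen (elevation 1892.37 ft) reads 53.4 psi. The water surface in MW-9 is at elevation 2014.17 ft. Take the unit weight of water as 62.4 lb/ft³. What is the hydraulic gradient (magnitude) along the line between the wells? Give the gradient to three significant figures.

i ≈ 0.000419

Pressure head at MW-5: ψ = 144·P/γ = 144 × 53.4 / 62.4 = 123.23 ft.
Total head at MW-5: h = z + ψ = 1892.37 + 123.23 = 2015.60 ft.
Total head at MW-9: h = 2014.17 ft (water level in the piezometer is the total head).
Head difference: h(MW-5) − h(MW-9) = 2015.60 − 2014.17 = 1.43 ft.
Hydraulic gradient: i = |Δh| / L = 1.43 / 3411.7 = 0.000419.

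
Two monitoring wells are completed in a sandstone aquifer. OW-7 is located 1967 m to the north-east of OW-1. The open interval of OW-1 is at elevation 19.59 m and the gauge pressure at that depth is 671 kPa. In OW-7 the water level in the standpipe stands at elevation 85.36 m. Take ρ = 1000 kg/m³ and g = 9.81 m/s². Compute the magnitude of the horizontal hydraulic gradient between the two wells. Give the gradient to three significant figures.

Pressure head at OW-1: ψ = P/(ρg) = 671×1000 / (1000 × 9.81) = 68.40 m.
Total head at OW-1: h = z + ψ = 19.59 + 68.40 = 87.99 m.
Total head at OW-7: h = 85.36 m (water level in the piezometer is the total head).
Head difference: h(OW-1) − h(OW-7) = 87.99 − 85.36 = 2.63 m.
Hydraulic gradient: i = |Δh| / L = 2.63 / 1967 = 0.00134.

i ≈ 0.00134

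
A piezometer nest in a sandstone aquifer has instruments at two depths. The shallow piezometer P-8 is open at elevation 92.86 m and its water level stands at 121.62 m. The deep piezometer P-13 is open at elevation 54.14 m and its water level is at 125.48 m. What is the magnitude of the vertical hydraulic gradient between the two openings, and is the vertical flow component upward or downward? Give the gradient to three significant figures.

Total head at P-8: h = 121.62 m (water level in the standpipe).
Total head at P-13: h = 125.48 m.
Δh = h(P-8) − h(P-13) = 121.62 − 125.48 = -3.86 m.
Vertical separation Δz = 92.86 − 54.14 = 38.72 m.
|i_v| = |Δh| / Δz = 3.86 / 38.72 = 0.0997.
Head is higher in the deep piezometer, so vertical flow is upward (discharge condition).

|i_v| ≈ 0.0997; vertical flow is upward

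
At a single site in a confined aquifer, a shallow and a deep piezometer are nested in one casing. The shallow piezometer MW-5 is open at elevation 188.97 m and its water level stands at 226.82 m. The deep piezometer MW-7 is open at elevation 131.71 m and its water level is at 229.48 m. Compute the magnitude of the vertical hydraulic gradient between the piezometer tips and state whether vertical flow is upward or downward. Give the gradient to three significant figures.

|i_v| ≈ 0.0465; vertical flow is upward

Total head at MW-5: h = 226.82 m (water level in the standpipe).
Total head at MW-7: h = 229.48 m.
Δh = h(MW-5) − h(MW-7) = 226.82 − 229.48 = -2.66 m.
Vertical separation Δz = 188.97 − 131.71 = 57.26 m.
|i_v| = |Δh| / Δz = 2.66 / 57.26 = 0.0465.
Head is higher in the deep piezometer, so vertical flow is upward (discharge condition).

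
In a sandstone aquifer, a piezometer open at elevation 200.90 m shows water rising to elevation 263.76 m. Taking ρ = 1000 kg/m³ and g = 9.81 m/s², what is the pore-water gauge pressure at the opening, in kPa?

Pressure head ψ = h − z = 263.76 − 200.90 = 62.86 m.
P = ρgψ = 1000 × 9.81 × 62.86 = 616657 Pa ≈ 617 kPa.

P ≈ 617 kPa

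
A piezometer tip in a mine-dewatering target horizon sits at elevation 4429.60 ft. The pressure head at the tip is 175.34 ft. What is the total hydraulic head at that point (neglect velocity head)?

h = z + ψ = 4429.60 + 175.34 = 4604.94 ft.

h ≈ 4604.94 ft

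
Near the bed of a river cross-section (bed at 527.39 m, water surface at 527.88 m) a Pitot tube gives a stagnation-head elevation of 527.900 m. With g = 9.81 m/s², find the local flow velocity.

v ≈ 0.626 m/s

Near the bed, under hydrostatic conditions, the piezometric head (z + ψ) equals the free-surface elevation, 527.88 m.
Velocity head = total − piezometric = 527.900 − 527.88 = 0.020 m.
v = √(2g·h_v) = √(2 × 9.81 × 0.020) = 0.626 m/s.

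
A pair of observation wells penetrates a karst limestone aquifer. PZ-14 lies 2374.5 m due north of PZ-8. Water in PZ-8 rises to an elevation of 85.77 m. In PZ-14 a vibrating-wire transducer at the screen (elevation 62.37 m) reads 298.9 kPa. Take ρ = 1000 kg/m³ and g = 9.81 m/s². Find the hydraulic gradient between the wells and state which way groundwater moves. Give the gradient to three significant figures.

i ≈ 0.00298; groundwater flows toward the south

Total head at PZ-8: h = 85.77 m (water level in the piezometer is the total head).
Pressure head at PZ-14: ψ = P/(ρg) = 298.9×1000 / (1000 × 9.81) = 30.47 m.
Total head at PZ-14: h = z + ψ = 62.37 + 30.47 = 92.84 m.
Head difference: h(PZ-8) − h(PZ-14) = 85.77 − 92.84 = -7.07 m.
Hydraulic gradient: i = |Δh| / L = 7.07 / 2374.5 = 0.00298.
Flow is from higher to lower head: from PZ-14 toward PZ-8, i.e. toward the south.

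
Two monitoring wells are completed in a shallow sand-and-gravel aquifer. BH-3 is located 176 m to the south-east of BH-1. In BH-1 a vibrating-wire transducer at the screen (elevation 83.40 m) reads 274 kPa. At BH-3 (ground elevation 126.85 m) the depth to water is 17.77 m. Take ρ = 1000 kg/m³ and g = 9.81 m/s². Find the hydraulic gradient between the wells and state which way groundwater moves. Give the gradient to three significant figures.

Pressure head at BH-1: ψ = P/(ρg) = 274×1000 / (1000 × 9.81) = 27.93 m.
Total head at BH-1: h = z + ψ = 83.40 + 27.93 = 111.33 m.
Total head at BH-3: h = 126.85 − 17.77 = 109.08 m.
Head difference: h(BH-1) − h(BH-3) = 111.33 − 109.08 = 2.25 m.
Hydraulic gradient: i = |Δh| / L = 2.25 / 176 = 0.0128.
Flow is from higher to lower head: from BH-1 toward BH-3, i.e. toward the south-east.

i ≈ 0.0128; groundwater flows toward the south-east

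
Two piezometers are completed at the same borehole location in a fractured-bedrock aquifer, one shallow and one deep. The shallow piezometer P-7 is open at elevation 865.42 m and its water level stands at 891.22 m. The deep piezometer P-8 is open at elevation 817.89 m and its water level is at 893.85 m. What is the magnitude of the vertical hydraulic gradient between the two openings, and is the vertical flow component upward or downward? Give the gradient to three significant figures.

Total head at P-7: h = 891.22 m (water level in the standpipe).
Total head at P-8: h = 893.85 m.
Δh = h(P-7) − h(P-8) = 891.22 − 893.85 = -2.63 m.
Vertical separation Δz = 865.42 − 817.89 = 47.53 m.
|i_v| = |Δh| / Δz = 2.63 / 47.53 = 0.0553.
Head is higher in the deep piezometer, so vertical flow is upward (discharge condition).

|i_v| ≈ 0.0553; vertical flow is upward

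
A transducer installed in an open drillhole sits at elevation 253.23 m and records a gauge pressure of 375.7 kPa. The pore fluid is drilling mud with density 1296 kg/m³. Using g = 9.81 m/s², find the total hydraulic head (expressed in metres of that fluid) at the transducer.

ψ = P/(ρg) = 375.7×1000 / (1296 × 9.81) = 29.55 m.
h = z + ψ = 253.23 + 29.55 = 282.78 m.

h ≈ 282.78 m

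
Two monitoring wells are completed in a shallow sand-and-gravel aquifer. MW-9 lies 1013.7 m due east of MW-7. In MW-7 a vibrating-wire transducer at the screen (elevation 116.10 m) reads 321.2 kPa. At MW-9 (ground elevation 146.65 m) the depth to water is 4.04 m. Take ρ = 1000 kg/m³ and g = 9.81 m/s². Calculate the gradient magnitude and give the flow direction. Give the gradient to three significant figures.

Pressure head at MW-7: ψ = P/(ρg) = 321.2×1000 / (1000 × 9.81) = 32.74 m.
Total head at MW-7: h = z + ψ = 116.10 + 32.74 = 148.84 m.
Total head at MW-9: h = 146.65 − 4.04 = 142.61 m.
Head difference: h(MW-7) − h(MW-9) = 148.84 − 142.61 = 6.23 m.
Hydraulic gradient: i = |Δh| / L = 6.23 / 1013.7 = 0.00615.
Flow is from higher to lower head: from MW-7 toward MW-9, i.e. toward the east.

i ≈ 0.00615; groundwater flows toward the east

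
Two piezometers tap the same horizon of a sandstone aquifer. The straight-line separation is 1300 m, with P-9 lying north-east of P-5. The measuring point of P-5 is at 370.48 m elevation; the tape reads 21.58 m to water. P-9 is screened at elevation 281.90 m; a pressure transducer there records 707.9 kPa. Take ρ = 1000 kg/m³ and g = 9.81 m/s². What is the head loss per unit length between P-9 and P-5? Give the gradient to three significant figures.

Total head at P-5: h = 370.48 − 21.58 = 348.90 m.
Pressure head at P-9: ψ = P/(ρg) = 707.9×1000 / (1000 × 9.81) = 72.16 m.
Total head at P-9: h = z + ψ = 281.90 + 72.16 = 354.06 m.
Head difference: h(P-5) − h(P-9) = 348.90 − 354.06 = -5.16 m.
Hydraulic gradient: i = |Δh| / L = 5.16 / 1300 = 0.00397.

i ≈ 0.00397 m/m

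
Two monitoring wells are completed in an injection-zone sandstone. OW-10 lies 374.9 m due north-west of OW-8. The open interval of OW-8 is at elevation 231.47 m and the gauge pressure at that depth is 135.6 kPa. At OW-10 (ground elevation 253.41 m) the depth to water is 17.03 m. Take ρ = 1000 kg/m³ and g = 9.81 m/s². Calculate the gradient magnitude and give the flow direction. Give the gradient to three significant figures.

i ≈ 0.0238; groundwater flows toward the north-west

Pressure head at OW-8: ψ = P/(ρg) = 135.6×1000 / (1000 × 9.81) = 13.82 m.
Total head at OW-8: h = z + ψ = 231.47 + 13.82 = 245.29 m.
Total head at OW-10: h = 253.41 − 17.03 = 236.38 m.
Head difference: h(OW-8) − h(OW-10) = 245.29 − 236.38 = 8.91 m.
Hydraulic gradient: i = |Δh| / L = 8.91 / 374.9 = 0.0238.
Flow is from higher to lower head: from OW-8 toward OW-10, i.e. toward the north-west.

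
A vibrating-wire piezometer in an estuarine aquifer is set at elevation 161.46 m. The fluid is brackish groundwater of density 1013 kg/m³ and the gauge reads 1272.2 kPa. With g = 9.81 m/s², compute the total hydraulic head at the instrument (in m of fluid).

h ≈ 289.48 m

ψ = P/(ρg) = 1272.2×1000 / (1013 × 9.81) = 128.02 m.
h = z + ψ = 161.46 + 128.02 = 289.48 m.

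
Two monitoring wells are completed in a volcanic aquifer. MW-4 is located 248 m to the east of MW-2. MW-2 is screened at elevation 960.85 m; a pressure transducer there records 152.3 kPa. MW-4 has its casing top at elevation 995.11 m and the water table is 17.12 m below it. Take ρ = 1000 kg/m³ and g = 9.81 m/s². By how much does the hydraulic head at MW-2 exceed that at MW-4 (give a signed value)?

Pressure head at MW-2: ψ = P/(ρg) = 152.3×1000 / (1000 × 9.81) = 15.52 m.
Total head at MW-2: h = z + ψ = 960.85 + 15.52 = 976.37 m.
Total head at MW-4: h = 995.11 − 17.12 = 977.99 m.
Head difference: h(MW-2) − h(MW-4) = 976.37 − 977.99 = -1.62 m.

Δh ≈ -1.62 m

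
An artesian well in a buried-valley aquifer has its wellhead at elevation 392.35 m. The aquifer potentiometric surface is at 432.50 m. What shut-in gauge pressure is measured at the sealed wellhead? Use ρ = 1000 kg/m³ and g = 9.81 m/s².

P ≈ 394 kPa

Head above the cap: Δh = 432.50 − 392.35 = 40.15 m.
P = ρgΔh = 1000 × 9.81 × 40.15 = 393872 Pa ≈ 394 kPa.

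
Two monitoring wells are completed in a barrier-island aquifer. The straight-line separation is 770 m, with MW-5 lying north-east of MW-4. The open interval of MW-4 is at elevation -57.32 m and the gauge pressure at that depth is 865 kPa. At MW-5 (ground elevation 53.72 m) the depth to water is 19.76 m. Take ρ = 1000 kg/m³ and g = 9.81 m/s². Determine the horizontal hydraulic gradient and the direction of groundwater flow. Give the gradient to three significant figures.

i ≈ 0.00403; groundwater flows toward the south-west

Pressure head at MW-4: ψ = P/(ρg) = 865×1000 / (1000 × 9.81) = 88.18 m.
Total head at MW-4: h = z + ψ = -57.32 + 88.18 = 30.86 m.
Total head at MW-5: h = 53.72 − 19.76 = 33.96 m.
Head difference: h(MW-4) − h(MW-5) = 30.86 − 33.96 = -3.10 m.
Hydraulic gradient: i = |Δh| / L = 3.10 / 770 = 0.00403.
Flow is from higher to lower head: from MW-5 toward MW-4, i.e. toward the south-west.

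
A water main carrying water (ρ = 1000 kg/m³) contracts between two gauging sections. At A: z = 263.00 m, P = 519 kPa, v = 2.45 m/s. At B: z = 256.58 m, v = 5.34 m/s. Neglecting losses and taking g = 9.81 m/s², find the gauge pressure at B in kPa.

Pressure head at A: ψ₁ = P₁/(ρg) = 519×1000 / (1000 × 9.81) = 52.91 m.
Velocity heads: v₁²/2g = 2.45²/19.62 = 0.306 m; v₂²/2g = 5.34²/19.62 = 1.453 m.
Total head H = z₁ + ψ₁ + v₁²/2g = 263.00 + 52.91 + 0.306 = 316.22 m.
ψ₂ = H − z₂ − v₂²/2g = 316.22 − 256.58 − 1.453 = 58.19 m.
P₂ = ρgψ₂ = 1000 × 9.81 × 58.19 ≈ 571 kPa.

P₂ ≈ 571 kPa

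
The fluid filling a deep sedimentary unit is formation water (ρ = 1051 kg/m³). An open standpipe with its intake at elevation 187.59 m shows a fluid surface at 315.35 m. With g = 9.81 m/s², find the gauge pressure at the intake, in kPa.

P ≈ 1320 kPa

Pressure head ψ = h − z = 315.35 − 187.59 = 127.76 m.
P = ρgψ = 1051 × 9.81 × 127.76 = 1317245 Pa ≈ 1320 kPa.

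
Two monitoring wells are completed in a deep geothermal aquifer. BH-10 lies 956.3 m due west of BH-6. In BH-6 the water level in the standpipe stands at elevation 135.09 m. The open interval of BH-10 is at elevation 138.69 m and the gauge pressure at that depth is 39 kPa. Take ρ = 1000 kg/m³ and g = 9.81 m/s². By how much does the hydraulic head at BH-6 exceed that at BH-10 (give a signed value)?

Δh ≈ -7.58 m

Total head at BH-6: h = 135.09 m (water level in the piezometer is the total head).
Pressure head at BH-10: ψ = P/(ρg) = 39×1000 / (1000 × 9.81) = 3.98 m.
Total head at BH-10: h = z + ψ = 138.69 + 3.98 = 142.67 m.
Head difference: h(BH-6) − h(BH-10) = 135.09 − 142.67 = -7.58 m.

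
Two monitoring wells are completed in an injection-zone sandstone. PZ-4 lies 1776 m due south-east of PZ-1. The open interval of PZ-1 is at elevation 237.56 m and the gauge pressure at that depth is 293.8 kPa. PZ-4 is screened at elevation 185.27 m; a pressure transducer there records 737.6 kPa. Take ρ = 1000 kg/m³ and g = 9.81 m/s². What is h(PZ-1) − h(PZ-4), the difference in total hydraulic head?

Pressure head at PZ-1: ψ = P/(ρg) = 293.8×1000 / (1000 × 9.81) = 29.95 m.
Total head at PZ-1: h = z + ψ = 237.56 + 29.95 = 267.51 m.
Pressure head at PZ-4: ψ = P/(ρg) = 737.6×1000 / (1000 × 9.81) = 75.19 m.
Total head at PZ-4: h = z + ψ = 185.27 + 75.19 = 260.46 m.
Head difference: h(PZ-1) − h(PZ-4) = 267.51 − 260.46 = 7.05 m.

Δh ≈ 7.05 m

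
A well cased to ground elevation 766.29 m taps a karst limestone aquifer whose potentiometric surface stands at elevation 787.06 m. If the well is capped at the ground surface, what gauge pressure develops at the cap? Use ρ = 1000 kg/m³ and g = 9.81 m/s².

P ≈ 204 kPa

Head above the cap: Δh = 787.06 − 766.29 = 20.77 m.
P = ρgΔh = 1000 × 9.81 × 20.77 = 203754 Pa ≈ 204 kPa.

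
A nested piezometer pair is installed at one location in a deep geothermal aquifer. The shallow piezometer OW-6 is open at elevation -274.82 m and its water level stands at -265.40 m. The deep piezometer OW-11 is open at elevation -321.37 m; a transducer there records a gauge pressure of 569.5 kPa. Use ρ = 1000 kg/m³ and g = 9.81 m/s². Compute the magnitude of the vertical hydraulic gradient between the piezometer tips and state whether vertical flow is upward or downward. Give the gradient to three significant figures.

|i_v| ≈ 0.0447; vertical flow is upward

Total head at OW-6: h = -265.40 m (water level in the standpipe).
Pressure head at OW-11: ψ = P/(ρg) = 569.5×1000 / (1000 × 9.81) = 58.05 m.
Total head at OW-11: h = z + ψ = -321.37 + 58.05 = -263.32 m.
Δh = h(OW-6) − h(OW-11) = -265.40 − (-263.32) = -2.08 m.
Vertical separation Δz = -274.82 − (-321.37) = 46.55 m.
|i_v| = |Δh| / Δz = 2.08 / 46.55 = 0.0447.
Head is higher in the deep piezometer, so vertical flow is upward (discharge condition).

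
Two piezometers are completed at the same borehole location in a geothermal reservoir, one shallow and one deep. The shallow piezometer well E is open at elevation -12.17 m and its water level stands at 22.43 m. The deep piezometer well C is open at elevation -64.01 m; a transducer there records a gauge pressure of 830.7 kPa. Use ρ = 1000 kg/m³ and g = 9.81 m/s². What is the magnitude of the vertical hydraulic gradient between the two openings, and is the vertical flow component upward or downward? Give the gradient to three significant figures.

|i_v| ≈ 0.0340; vertical flow is downward

Total head at well E: h = 22.43 m (water level in the standpipe).
Pressure head at well C: ψ = P/(ρg) = 830.7×1000 / (1000 × 9.81) = 84.68 m.
Total head at well C: h = z + ψ = -64.01 + 84.68 = 20.67 m.
Δh = h(well E) − h(well C) = 22.43 − 20.67 = 1.76 m.
Vertical separation Δz = -12.17 − (-64.01) = 51.84 m.
|i_v| = |Δh| / Δz = 1.76 / 51.84 = 0.0340.
Head is higher in the shallow piezometer, so vertical flow is downward (recharge condition).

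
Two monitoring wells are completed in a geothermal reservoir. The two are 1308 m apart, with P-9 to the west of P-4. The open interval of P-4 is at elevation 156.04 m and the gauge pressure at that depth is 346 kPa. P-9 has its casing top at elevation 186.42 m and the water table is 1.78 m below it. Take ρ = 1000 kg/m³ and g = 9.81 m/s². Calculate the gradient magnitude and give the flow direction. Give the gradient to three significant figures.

Pressure head at P-4: ψ = P/(ρg) = 346×1000 / (1000 × 9.81) = 35.27 m.
Total head at P-4: h = z + ψ = 156.04 + 35.27 = 191.31 m.
Total head at P-9: h = 186.42 − 1.78 = 184.64 m.
Head difference: h(P-4) − h(P-9) = 191.31 − 184.64 = 6.67 m.
Hydraulic gradient: i = |Δh| / L = 6.67 / 1308 = 0.00510.
Flow is from higher to lower head: from P-4 toward P-9, i.e. toward the west.

i ≈ 0.00510; groundwater flows toward the west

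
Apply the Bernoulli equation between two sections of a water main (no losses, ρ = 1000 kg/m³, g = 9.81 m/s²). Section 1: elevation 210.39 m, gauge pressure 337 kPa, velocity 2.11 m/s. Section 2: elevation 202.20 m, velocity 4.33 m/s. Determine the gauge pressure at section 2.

P₂ ≈ 410 kPa

Pressure head at 1: ψ₁ = P₁/(ρg) = 337×1000 / (1000 × 9.81) = 34.35 m.
Velocity heads: v₁²/2g = 2.11²/19.62 = 0.227 m; v₂²/2g = 4.33²/19.62 = 0.956 m.
Total head H = z₁ + ψ₁ + v₁²/2g = 210.39 + 34.35 + 0.227 = 244.97 m.
ψ₂ = H − z₂ − v₂²/2g = 244.97 − 202.20 − 0.956 = 41.81 m.
P₂ = ρgψ₂ = 1000 × 9.81 × 41.81 ≈ 410 kPa.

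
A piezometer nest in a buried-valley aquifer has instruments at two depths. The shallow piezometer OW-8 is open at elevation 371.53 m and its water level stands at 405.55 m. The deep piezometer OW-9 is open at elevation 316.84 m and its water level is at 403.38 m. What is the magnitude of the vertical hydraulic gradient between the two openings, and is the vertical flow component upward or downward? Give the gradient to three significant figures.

Total head at OW-8: h = 405.55 m (water level in the standpipe).
Total head at OW-9: h = 403.38 m.
Δh = h(OW-8) − h(OW-9) = 405.55 − 403.38 = 2.17 m.
Vertical separation Δz = 371.53 − 316.84 = 54.69 m.
|i_v| = |Δh| / Δz = 2.17 / 54.69 = 0.0397.
Head is higher in the shallow piezometer, so vertical flow is downward (recharge condition).

|i_v| ≈ 0.0397; vertical flow is downward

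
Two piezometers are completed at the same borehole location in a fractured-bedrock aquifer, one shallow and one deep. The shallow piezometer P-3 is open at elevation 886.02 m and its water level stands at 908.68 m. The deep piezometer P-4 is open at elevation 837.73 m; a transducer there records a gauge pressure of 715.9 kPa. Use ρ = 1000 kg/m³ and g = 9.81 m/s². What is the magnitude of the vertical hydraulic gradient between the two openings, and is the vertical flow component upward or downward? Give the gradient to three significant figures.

Total head at P-3: h = 908.68 m (water level in the standpipe).
Pressure head at P-4: ψ = P/(ρg) = 715.9×1000 / (1000 × 9.81) = 72.98 m.
Total head at P-4: h = z + ψ = 837.73 + 72.98 = 910.71 m.
Δh = h(P-3) − h(P-4) = 908.68 − 910.71 = -2.03 m.
Vertical separation Δz = 886.02 − 837.73 = 48.29 m.
|i_v| = |Δh| / Δz = 2.03 / 48.29 = 0.0420.
Head is higher in the deep piezometer, so vertical flow is upward (discharge condition).

|i_v| ≈ 0.0420; vertical flow is upward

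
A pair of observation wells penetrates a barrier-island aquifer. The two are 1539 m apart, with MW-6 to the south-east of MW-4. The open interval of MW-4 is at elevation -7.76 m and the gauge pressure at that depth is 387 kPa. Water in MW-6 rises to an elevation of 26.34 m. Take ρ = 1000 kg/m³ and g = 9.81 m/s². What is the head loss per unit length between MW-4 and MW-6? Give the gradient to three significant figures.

Pressure head at MW-4: ψ = P/(ρg) = 387×1000 / (1000 × 9.81) = 39.45 m.
Total head at MW-4: h = z + ψ = -7.76 + 39.45 = 31.69 m.
Total head at MW-6: h = 26.34 m (water level in the piezometer is the total head).
Head difference: h(MW-4) − h(MW-6) = 31.69 − 26.34 = 5.35 m.
Hydraulic gradient: i = |Δh| / L = 5.35 / 1539 = 0.00348.

i ≈ 0.00348 m/m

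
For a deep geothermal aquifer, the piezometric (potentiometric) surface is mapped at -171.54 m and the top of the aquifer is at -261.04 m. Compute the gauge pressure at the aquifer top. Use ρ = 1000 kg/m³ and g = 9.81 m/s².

P ≈ 878 kPa

Pressure head at the aquifer top: ψ = h − z = -171.54 − (-261.04) = 89.50 m.
P = ρgψ = 1000 × 9.81 × 89.50 = 877995 Pa ≈ 878 kPa.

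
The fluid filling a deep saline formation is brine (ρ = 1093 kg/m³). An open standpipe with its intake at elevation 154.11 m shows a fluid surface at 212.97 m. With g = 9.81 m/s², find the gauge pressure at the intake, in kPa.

P ≈ 631 kPa

Pressure head ψ = h − z = 212.97 − 154.11 = 58.86 m.
P = ρgψ = 1093 × 9.81 × 58.86 = 631116 Pa ≈ 631 kPa.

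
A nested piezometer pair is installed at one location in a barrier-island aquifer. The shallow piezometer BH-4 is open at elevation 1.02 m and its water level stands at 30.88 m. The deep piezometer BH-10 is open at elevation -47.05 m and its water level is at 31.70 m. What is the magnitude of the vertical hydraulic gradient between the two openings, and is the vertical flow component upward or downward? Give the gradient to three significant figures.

Total head at BH-4: h = 30.88 m (water level in the standpipe).
Total head at BH-10: h = 31.70 m.
Δh = h(BH-4) − h(BH-10) = 30.88 − 31.70 = -0.82 m.
Vertical separation Δz = 1.02 − (-47.05) = 48.07 m.
|i_v| = |Δh| / Δz = 0.82 / 48.07 = 0.0171.
Head is higher in the deep piezometer, so vertical flow is upward (discharge condition).

|i_v| ≈ 0.0171; vertical flow is upward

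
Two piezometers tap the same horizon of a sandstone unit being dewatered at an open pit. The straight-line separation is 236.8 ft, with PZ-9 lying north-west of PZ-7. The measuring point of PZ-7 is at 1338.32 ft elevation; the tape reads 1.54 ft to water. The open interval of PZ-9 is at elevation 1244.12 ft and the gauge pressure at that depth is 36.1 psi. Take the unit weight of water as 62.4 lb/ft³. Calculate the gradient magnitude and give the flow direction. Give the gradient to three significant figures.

i ≈ 0.0395; groundwater flows toward the north-west

Total head at PZ-7: h = 1338.32 − 1.54 = 1336.78 ft.
Pressure head at PZ-9: ψ = 144·P/γ = 144 × 36.1 / 62.4 = 83.31 ft.
Total head at PZ-9: h = z + ψ = 1244.12 + 83.31 = 1327.43 ft.
Head difference: h(PZ-7) − h(PZ-9) = 1336.78 − 1327.43 = 9.35 ft.
Hydraulic gradient: i = |Δh| / L = 9.35 / 236.8 = 0.0395.
Flow is from higher to lower head: from PZ-7 toward PZ-9, i.e. toward the north-west.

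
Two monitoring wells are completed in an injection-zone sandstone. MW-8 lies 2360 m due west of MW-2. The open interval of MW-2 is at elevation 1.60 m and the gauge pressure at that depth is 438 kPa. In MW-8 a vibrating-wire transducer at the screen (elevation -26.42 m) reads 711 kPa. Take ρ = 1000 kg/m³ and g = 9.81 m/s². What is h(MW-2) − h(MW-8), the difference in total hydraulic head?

Δh ≈ 0.19 m

Pressure head at MW-2: ψ = P/(ρg) = 438×1000 / (1000 × 9.81) = 44.65 m.
Total head at MW-2: h = z + ψ = 1.60 + 44.65 = 46.25 m.
Pressure head at MW-8: ψ = P/(ρg) = 711×1000 / (1000 × 9.81) = 72.48 m.
Total head at MW-8: h = z + ψ = -26.42 + 72.48 = 46.06 m.
Head difference: h(MW-2) − h(MW-8) = 46.25 − 46.06 = 0.19 m.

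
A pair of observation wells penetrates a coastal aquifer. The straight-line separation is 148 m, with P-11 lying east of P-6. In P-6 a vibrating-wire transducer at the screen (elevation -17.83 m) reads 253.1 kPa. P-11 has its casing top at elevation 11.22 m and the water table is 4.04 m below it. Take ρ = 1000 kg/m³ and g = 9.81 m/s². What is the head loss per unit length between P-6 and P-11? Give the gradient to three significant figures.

Pressure head at P-6: ψ = P/(ρg) = 253.1×1000 / (1000 × 9.81) = 25.80 m.
Total head at P-6: h = z + ψ = -17.83 + 25.80 = 7.97 m.
Total head at P-11: h = 11.22 − 4.04 = 7.18 m.
Head difference: h(P-6) − h(P-11) = 7.97 − 7.18 = 0.79 m.
Hydraulic gradient: i = |Δh| / L = 0.79 / 148 = 0.00534.

i ≈ 0.00534 m/m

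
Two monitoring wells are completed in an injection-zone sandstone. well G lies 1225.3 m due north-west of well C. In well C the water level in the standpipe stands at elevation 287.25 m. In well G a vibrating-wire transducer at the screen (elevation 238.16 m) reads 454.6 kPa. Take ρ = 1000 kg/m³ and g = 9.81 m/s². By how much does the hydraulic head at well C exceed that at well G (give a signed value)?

Δh ≈ 2.75 m

Total head at well C: h = 287.25 m (water level in the piezometer is the total head).
Pressure head at well G: ψ = P/(ρg) = 454.6×1000 / (1000 × 9.81) = 46.34 m.
Total head at well G: h = z + ψ = 238.16 + 46.34 = 284.50 m.
Head difference: h(well C) − h(well G) = 287.25 − 284.50 = 2.75 m.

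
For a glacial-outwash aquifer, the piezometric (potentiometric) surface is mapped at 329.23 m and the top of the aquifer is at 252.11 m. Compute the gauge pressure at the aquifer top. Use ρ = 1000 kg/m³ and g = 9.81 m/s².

Pressure head at the aquifer top: ψ = h − z = 329.23 − 252.11 = 77.12 m.
P = ρgψ = 1000 × 9.81 × 77.12 = 756547 Pa ≈ 757 kPa.

P ≈ 757 kPa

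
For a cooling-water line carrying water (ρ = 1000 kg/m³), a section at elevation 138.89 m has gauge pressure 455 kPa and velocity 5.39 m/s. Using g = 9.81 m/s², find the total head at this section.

Pressure head ψ = P/(ρg) = 455×1000 / (1000 × 9.81) = 46.38 m.
Velocity head = v²/(2g) = 5.39² / (2 × 9.81) = 1.481 m.
h = z + ψ + v²/(2g) = 138.89 + 46.38 + 1.481 = 186.75 m.

h ≈ 186.75 m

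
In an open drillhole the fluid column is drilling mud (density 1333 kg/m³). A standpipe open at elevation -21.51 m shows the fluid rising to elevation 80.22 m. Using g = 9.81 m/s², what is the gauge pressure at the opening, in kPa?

P ≈ 1330 kPa

Pressure head ψ = h − z = 80.22 − (-21.51) = 101.73 m.
P = ρgψ = 1333 × 9.81 × 101.73 = 1330296 Pa ≈ 1330 kPa.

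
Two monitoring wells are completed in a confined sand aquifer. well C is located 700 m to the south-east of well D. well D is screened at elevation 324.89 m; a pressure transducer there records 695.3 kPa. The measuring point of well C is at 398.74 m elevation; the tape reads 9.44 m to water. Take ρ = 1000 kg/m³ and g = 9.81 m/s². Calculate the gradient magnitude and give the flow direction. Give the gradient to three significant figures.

Pressure head at well D: ψ = P/(ρg) = 695.3×1000 / (1000 × 9.81) = 70.88 m.
Total head at well D: h = z + ψ = 324.89 + 70.88 = 395.77 m.
Total head at well C: h = 398.74 − 9.44 = 389.30 m.
Head difference: h(well D) − h(well C) = 395.77 − 389.30 = 6.47 m.
Hydraulic gradient: i = |Δh| / L = 6.47 / 700 = 0.00924.
Flow is from higher to lower head: from well D toward well C, i.e. toward the south-east.

i ≈ 0.00924; groundwater flows toward the south-east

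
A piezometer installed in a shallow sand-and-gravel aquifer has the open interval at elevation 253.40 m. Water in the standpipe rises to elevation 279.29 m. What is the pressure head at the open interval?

ψ ≈ 25.89 m

Total head h = 279.29 m (the water-surface elevation in the piezometer).
Pressure head ψ = h − z = 279.29 − 253.40 = 25.89 m.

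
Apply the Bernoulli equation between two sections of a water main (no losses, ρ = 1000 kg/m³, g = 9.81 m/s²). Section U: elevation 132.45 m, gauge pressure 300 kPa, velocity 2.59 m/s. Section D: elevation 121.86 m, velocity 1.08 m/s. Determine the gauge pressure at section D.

P₂ ≈ 407 kPa

Pressure head at U: ψ₁ = P₁/(ρg) = 300×1000 / (1000 × 9.81) = 30.58 m.
Velocity heads: v₁²/2g = 2.59²/19.62 = 0.342 m; v₂²/2g = 1.08²/19.62 = 0.059 m.
Total head H = z₁ + ψ₁ + v₁²/2g = 132.45 + 30.58 + 0.342 = 163.37 m.
ψ₂ = H − z₂ − v₂²/2g = 163.37 − 121.86 − 0.059 = 41.45 m.
P₂ = ρgψ₂ = 1000 × 9.81 × 41.45 ≈ 407 kPa.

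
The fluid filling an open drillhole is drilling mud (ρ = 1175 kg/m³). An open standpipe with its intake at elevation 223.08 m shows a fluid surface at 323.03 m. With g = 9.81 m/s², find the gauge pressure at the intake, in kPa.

P ≈ 1150 kPa

Pressure head ψ = h − z = 323.03 − 223.08 = 99.95 m.
P = ρgψ = 1175 × 9.81 × 99.95 = 1152099 Pa ≈ 1150 kPa.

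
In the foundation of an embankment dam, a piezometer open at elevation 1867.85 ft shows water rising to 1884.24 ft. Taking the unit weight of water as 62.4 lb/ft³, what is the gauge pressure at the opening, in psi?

P ≈ 7.10 psi

Pressure head ψ = h − z = 1884.24 − 1867.85 = 16.39 ft.
P = γ·ψ / 144 = 62.4 × 16.39 / 144 = 7.10 psi.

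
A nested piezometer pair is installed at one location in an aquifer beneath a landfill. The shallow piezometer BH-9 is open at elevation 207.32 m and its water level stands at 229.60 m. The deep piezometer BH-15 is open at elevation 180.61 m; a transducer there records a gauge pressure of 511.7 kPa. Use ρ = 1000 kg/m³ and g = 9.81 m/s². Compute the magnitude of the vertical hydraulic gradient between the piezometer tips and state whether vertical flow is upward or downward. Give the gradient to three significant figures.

|i_v| ≈ 0.119; vertical flow is upward

Total head at BH-9: h = 229.60 m (water level in the standpipe).
Pressure head at BH-15: ψ = P/(ρg) = 511.7×1000 / (1000 × 9.81) = 52.16 m.
Total head at BH-15: h = z + ψ = 180.61 + 52.16 = 232.77 m.
Δh = h(BH-9) − h(BH-15) = 229.60 − 232.77 = -3.17 m.
Vertical separation Δz = 207.32 − 180.61 = 26.71 m.
|i_v| = |Δh| / Δz = 3.17 / 26.71 = 0.119.
Head is higher in the deep piezometer, so vertical flow is upward (discharge condition).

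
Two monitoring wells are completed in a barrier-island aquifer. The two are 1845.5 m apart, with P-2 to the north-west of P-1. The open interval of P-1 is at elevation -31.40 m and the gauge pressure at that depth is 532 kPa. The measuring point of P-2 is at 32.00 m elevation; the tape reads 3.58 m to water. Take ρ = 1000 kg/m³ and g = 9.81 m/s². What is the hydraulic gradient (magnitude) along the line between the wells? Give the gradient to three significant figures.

Pressure head at P-1: ψ = P/(ρg) = 532×1000 / (1000 × 9.81) = 54.23 m.
Total head at P-1: h = z + ψ = -31.40 + 54.23 = 22.83 m.
Total head at P-2: h = 32.00 − 3.58 = 28.42 m.
Head difference: h(P-1) − h(P-2) = 22.83 − 28.42 = -5.59 m.
Hydraulic gradient: i = |Δh| / L = 5.59 / 1845.5 = 0.00303.

i ≈ 0.00303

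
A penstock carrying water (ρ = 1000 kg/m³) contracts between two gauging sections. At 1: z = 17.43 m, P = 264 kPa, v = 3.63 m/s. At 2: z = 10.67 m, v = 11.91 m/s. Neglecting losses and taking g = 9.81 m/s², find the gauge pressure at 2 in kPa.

Pressure head at 1: ψ₁ = P₁/(ρg) = 264×1000 / (1000 × 9.81) = 26.91 m.
Velocity heads: v₁²/2g = 3.63²/19.62 = 0.672 m; v₂²/2g = 11.91²/19.62 = 7.230 m.
Total head H = z₁ + ψ₁ + v₁²/2g = 17.43 + 26.91 + 0.672 = 45.01 m.
ψ₂ = H − z₂ − v₂²/2g = 45.01 − 10.67 − 7.230 = 27.11 m.
P₂ = ρgψ₂ = 1000 × 9.81 × 27.11 ≈ 266 kPa.

P₂ ≈ 266 kPa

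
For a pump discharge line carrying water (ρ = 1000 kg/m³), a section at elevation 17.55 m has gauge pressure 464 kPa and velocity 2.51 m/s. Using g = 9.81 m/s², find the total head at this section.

h ≈ 65.17 m

Pressure head ψ = P/(ρg) = 464×1000 / (1000 × 9.81) = 47.30 m.
Velocity head = v²/(2g) = 2.51² / (2 × 9.81) = 0.321 m.
h = z + ψ + v²/(2g) = 17.55 + 47.30 + 0.321 = 65.17 m.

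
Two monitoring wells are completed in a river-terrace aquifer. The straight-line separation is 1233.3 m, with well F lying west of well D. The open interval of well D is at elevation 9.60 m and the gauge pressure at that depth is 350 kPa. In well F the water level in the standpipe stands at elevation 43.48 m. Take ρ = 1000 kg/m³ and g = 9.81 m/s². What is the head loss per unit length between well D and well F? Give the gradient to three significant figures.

Pressure head at well D: ψ = P/(ρg) = 350×1000 / (1000 × 9.81) = 35.68 m.
Total head at well D: h = z + ψ = 9.60 + 35.68 = 45.28 m.
Total head at well F: h = 43.48 m (water level in the piezometer is the total head).
Head difference: h(well D) − h(well F) = 45.28 − 43.48 = 1.80 m.
Hydraulic gradient: i = |Δh| / L = 1.80 / 1233.3 = 0.00146.

i ≈ 0.00146 m/m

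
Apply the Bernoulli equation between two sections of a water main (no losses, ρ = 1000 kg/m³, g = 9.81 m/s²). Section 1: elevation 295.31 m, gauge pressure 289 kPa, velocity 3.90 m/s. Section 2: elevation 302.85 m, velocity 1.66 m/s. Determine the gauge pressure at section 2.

Pressure head at 1: ψ₁ = P₁/(ρg) = 289×1000 / (1000 × 9.81) = 29.46 m.
Velocity heads: v₁²/2g = 3.90²/19.62 = 0.775 m; v₂²/2g = 1.66²/19.62 = 0.140 m.
Total head H = z₁ + ψ₁ + v₁²/2g = 295.31 + 29.46 + 0.775 = 325.54 m.
ψ₂ = H − z₂ − v₂²/2g = 325.54 − 302.85 − 0.140 = 22.55 m.
P₂ = ρgψ₂ = 1000 × 9.81 × 22.55 ≈ 221 kPa.

P₂ ≈ 221 kPa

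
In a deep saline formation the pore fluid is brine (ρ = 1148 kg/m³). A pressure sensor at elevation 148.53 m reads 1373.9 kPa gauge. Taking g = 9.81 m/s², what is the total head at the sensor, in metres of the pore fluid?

h ≈ 270.53 m

ψ = P/(ρg) = 1373.9×1000 / (1148 × 9.81) = 122.00 m.
h = z + ψ = 148.53 + 122.00 = 270.53 m.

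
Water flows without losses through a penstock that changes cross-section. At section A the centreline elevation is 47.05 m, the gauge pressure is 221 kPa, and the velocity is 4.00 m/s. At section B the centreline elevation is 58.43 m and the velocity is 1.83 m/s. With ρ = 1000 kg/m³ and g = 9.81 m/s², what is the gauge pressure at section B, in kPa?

Pressure head at A: ψ₁ = P₁/(ρg) = 221×1000 / (1000 × 9.81) = 22.53 m.
Velocity heads: v₁²/2g = 4.00²/19.62 = 0.815 m; v₂²/2g = 1.83²/19.62 = 0.171 m.
Total head H = z₁ + ψ₁ + v₁²/2g = 47.05 + 22.53 + 0.815 = 70.39 m.
ψ₂ = H − z₂ − v₂²/2g = 70.39 − 58.43 − 0.171 = 11.79 m.
P₂ = ρgψ₂ = 1000 × 9.81 × 11.79 ≈ 116 kPa.

P₂ ≈ 116 kPa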